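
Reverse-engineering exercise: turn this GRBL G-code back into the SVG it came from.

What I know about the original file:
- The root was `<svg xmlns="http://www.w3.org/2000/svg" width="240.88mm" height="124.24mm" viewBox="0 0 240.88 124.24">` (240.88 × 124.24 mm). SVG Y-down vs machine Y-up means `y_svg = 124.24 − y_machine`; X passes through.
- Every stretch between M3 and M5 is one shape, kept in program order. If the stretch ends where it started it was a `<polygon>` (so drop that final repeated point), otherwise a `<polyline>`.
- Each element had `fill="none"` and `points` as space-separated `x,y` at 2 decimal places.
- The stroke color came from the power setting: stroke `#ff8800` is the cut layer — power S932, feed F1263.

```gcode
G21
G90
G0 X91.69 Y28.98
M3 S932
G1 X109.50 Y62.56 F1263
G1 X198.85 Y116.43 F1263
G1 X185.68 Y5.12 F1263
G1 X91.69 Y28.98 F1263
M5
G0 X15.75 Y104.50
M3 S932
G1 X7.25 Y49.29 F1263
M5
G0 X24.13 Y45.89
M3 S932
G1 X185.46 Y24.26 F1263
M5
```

Machine Y-up, SVG Y-down with viewBox height 124.24, so y_svg = 124.24 − y_machine; X carries over. Every run uses S932, so all elements get stroke `#ff8800` (cut).

Run 1: The run returns to its start, so emit a `<polygon>` with points (Y-flipped): 91.69,95.26 109.50,61.68 198.85,7.81 185.68,119.12.

Run 2: The run is open, so emit a `<polyline>` with points (Y-flipped): 15.75,19.74 7.25,74.95.

Run 3: The run is open, so emit a `<polyline>` with points (Y-flipped): 24.13,78.35 185.46,99.98.

<svg xmlns="http://www.w3.org/2000/svg" width="240.88mm" height="124.24mm" viewBox="0 0 240.88 124.24">
  <polygon points="91.69,95.26 109.50,61.68 198.85,7.81 185.68,119.12" fill="none" stroke="#ff8800"/>
  <polyline points="15.75,19.74 7.25,74.95" fill="none" stroke="#ff8800"/>
  <polyline points="24.13,78.35 185.46,99.98" fill="none" stroke="#ff8800"/>
</svg>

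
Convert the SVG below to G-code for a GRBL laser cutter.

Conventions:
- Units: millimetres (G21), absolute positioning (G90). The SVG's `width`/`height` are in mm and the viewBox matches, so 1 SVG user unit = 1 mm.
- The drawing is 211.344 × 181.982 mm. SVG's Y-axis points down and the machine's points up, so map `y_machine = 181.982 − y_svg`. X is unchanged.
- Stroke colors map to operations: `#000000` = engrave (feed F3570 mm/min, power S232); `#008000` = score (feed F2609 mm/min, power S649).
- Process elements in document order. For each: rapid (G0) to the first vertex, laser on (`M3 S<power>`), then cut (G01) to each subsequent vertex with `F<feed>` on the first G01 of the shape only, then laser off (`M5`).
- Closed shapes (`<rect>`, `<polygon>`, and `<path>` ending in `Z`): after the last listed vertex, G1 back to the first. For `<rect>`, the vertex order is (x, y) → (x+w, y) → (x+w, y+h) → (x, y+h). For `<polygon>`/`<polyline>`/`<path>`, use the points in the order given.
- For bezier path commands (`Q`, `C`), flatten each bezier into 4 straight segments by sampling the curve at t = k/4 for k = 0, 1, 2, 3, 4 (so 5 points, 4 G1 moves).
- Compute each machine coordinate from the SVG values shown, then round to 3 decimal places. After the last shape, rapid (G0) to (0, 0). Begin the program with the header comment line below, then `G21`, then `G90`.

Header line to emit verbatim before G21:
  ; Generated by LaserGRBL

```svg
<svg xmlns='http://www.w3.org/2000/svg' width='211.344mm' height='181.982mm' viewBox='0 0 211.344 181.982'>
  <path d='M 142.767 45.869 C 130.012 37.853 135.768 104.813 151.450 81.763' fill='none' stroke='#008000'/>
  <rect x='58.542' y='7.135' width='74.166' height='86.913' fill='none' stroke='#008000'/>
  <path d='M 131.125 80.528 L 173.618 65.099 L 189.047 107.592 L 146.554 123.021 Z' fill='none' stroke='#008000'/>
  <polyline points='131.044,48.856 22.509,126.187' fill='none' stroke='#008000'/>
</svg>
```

; Generated by LaserGRBL
G21
G90
G0 X142.767 Y136.113
M3 S649
G01 X136.537 Y130.645 F2609
G01 X136.445 Y112.528
G01 X141.684 Y97.230
G01 X151.450 Y100.219
M5
G0 X58.542 Y174.847
M3 S649
G01 X132.708 Y174.847 F2609
G01 X132.708 Y87.934
G01 X58.542 Y87.934
G01 X58.542 Y174.847
M5
G0 X131.125 Y101.454
M3 S649
G01 X173.618 Y116.883 F2609
G01 X189.047 Y74.390
G01 X146.554 Y58.961
G01 X131.125 Y101.454
M5
G0 X131.044 Y133.126
M3 S649
G01 X22.509 Y55.795 F2609
M5
G0 X0.000 Y0.000

Since the viewBox matches the mm dimensions, user units are millimetres directly. The only transform is the Y-flip y_m = 181.982 − y_svg.

Shape 1 is a cubic bezier drawn with `<path>`. Its stroke #008000 means score at S649, F2609. After flipping Y the toolpath is (142.767,136.113) → (136.537,130.645) → (136.445,112.528) → (141.684,97.230) → (151.450,100.219).

Shape 2 is a rectangle drawn with `<rect>`. Its stroke #008000 means score at S649, F2609. After flipping Y the toolpath is (58.542,174.847) → (132.708,174.847) → (132.708,87.934) → (58.542,87.934) → (58.542,174.847), returning to the start.

Shape 3 is a regular polygon drawn with `<path>`. Its stroke #008000 means score at S649, F2609. After flipping Y the toolpath is (131.125,101.454) → (173.618,116.883) → (189.047,74.390) → (146.554,58.961) → (131.125,101.454), returning to the start.

Shape 4 is a line segment drawn with `<polyline>`. Its stroke #008000 means score at S649, F2609. After flipping Y the toolpath is (131.044,133.126) → (22.509,55.795).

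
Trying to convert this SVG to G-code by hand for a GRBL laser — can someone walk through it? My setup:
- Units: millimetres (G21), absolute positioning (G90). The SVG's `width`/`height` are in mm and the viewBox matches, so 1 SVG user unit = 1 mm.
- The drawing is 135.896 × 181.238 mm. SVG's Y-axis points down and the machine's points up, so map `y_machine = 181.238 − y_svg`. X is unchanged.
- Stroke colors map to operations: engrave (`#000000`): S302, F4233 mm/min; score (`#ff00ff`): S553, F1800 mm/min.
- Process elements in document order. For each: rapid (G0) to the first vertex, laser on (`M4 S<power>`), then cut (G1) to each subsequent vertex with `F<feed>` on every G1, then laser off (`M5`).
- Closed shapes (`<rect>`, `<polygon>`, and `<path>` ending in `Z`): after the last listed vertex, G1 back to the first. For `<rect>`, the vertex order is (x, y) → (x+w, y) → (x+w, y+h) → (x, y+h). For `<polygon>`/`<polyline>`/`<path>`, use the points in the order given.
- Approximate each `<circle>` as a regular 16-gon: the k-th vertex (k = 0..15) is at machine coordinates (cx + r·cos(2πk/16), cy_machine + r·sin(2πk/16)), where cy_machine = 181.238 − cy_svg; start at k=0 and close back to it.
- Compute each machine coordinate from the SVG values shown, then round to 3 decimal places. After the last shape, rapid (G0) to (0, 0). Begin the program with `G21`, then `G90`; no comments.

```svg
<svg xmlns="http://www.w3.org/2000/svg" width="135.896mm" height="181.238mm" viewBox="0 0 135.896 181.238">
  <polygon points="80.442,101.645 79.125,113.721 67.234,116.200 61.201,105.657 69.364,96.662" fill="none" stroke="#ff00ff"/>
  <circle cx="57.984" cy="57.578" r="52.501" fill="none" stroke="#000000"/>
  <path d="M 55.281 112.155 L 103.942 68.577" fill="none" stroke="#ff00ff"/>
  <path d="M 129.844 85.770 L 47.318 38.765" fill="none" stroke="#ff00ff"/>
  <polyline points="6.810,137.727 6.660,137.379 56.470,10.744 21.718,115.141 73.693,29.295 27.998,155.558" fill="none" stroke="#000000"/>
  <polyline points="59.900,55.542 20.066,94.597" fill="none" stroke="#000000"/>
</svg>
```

viewBox `0 0 135.896 181.238` with mm width/height → 1 unit = 1 mm. Flip: y_m = 181.238 − y_svg.

**Shape 1** — `<polygon>` regular polygon, stroke `#ff00ff` → score (S553, F1800). Machine vertices: (80.442,79.593) → (79.125,67.517) → (67.234,65.038) → (61.201,75.581) → (69.364,84.576) → (80.442,79.593). Closed: final G1 returns to the first vertex.

**Shape 2** — `<circle>` circle, stroke `#000000` → engrave (S302, F4233). Machine vertices: (110.485,123.660) → (106.489,143.751) → (95.108,160.784) → (78.075,172.165) → (57.984,176.161) → (37.893,172.165) → (20.860,160.784) → (9.479,143.751) → (5.483,123.660) → (9.479,103.569) → (20.860,86.536) → (37.893,75.155) → (57.984,71.159) → (78.075,75.155) → (95.108,86.536) → (106.489,103.569) → (110.485,123.660). Closed: final G1 returns to the first vertex.

**Shape 3** — `<path>` line segment, stroke `#ff00ff` → score (S553, F1800). Machine vertices: (55.281,69.083) → (103.942,112.661). Open path.

**Shape 4** — `<path>` line segment, stroke `#ff00ff` → score (S553, F1800). Machine vertices: (129.844,95.468) → (47.318,142.473). Open path.

**Shape 5** — `<polyline>` open polyline, stroke `#000000` → engrave (S302, F4233). Machine vertices: (6.810,43.511) → (6.660,43.859) → (56.470,170.494) → (21.718,66.097) → (73.693,151.943) → (27.998,25.680). Open path.

**Shape 6** — `<polyline>` line segment, stroke `#000000` → engrave (S302, F4233). Machine vertices: (59.900,125.696) → (20.066,86.641). Open path.

G21
G90
G0 X80.442 Y79.593
M4 S553
G1 X79.125 Y67.517 F1800
G1 X67.234 Y65.038 F1800
G1 X61.201 Y75.581 F1800
G1 X69.364 Y84.576 F1800
G1 X80.442 Y79.593 F1800
M5
G0 X110.485 Y123.660
M4 S302
G1 X106.489 Y143.751 F4233
G1 X95.108 Y160.784 F4233
G1 X78.075 Y172.165 F4233
G1 X57.984 Y176.161 F4233
G1 X37.893 Y172.165 F4233
G1 X20.860 Y160.784 F4233
G1 X9.479 Y143.751 F4233
G1 X5.483 Y123.660 F4233
G1 X9.479 Y103.569 F4233
G1 X20.860 Y86.536 F4233
G1 X37.893 Y75.155 F4233
G1 X57.984 Y71.159 F4233
G1 X78.075 Y75.155 F4233
G1 X95.108 Y86.536 F4233
G1 X106.489 Y103.569 F4233
G1 X110.485 Y123.660 F4233
M5
G0 X55.281 Y69.083
M4 S553
G1 X103.942 Y112.661 F1800
M5
G0 X129.844 Y95.468
M4 S553
G1 X47.318 Y142.473 F1800
M5
G0 X6.810 Y43.511
M4 S302
G1 X6.660 Y43.859 F4233
G1 X56.470 Y170.494 F4233
G1 X21.718 Y66.097 F4233
G1 X73.693 Y151.943 F4233
G1 X27.998 Y25.680 F4233
M5
G0 X59.900 Y125.696
M4 S302
G1 X20.066 Y86.641 F4233
M5
G0 X0.000 Y0.000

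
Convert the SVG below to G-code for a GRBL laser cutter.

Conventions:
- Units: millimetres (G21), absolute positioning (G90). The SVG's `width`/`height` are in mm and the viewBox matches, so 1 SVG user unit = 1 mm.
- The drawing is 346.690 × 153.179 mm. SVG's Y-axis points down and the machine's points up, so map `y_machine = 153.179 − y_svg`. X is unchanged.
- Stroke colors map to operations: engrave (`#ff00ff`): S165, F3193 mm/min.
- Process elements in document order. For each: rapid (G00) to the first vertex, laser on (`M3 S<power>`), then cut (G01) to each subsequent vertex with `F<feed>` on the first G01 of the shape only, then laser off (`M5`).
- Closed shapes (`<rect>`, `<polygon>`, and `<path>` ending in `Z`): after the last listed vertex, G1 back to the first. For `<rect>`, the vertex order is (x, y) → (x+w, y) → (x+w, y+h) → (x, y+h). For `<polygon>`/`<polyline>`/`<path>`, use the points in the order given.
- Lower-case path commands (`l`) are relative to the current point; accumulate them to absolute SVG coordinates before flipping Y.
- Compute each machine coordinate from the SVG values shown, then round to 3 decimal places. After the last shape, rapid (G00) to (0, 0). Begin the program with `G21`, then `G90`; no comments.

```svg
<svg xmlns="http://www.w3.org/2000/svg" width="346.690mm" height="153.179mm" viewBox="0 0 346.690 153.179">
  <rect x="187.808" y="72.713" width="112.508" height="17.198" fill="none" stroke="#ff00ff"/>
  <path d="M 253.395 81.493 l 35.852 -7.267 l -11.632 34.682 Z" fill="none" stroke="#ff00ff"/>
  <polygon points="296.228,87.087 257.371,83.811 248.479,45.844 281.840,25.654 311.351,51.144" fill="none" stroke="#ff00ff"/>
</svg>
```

G21
G90
G00 X187.808 Y80.466
M3 S165
G01 X300.316 Y80.466 F3193
G01 X300.316 Y63.268
G01 X187.808 Y63.268
G01 X187.808 Y80.466
M5
G00 X253.395 Y71.686
M3 S165
G01 X289.247 Y78.953 F3193
G01 X277.615 Y44.271
G01 X253.395 Y71.686
M5
G00 X296.228 Y66.092
M3 S165
G01 X257.371 Y69.368 F3193
G01 X248.479 Y107.335
G01 X281.840 Y127.525
G01 X311.351 Y102.035
G01 X296.228 Y66.092
M5
G00 X0.000 Y0.000

1 u = 1 mm; y_m = 153.179 − y.

[1] `<rect>` rectangle, #ff00ff→engrave S165 F3193: (187.808,80.466) → (300.316,80.466) → (300.316,63.268) → (187.808,63.268) → (187.808,80.466) (closed)

[2] `<path>` regular polygon, #ff00ff→engrave S165 F3193: (253.395,71.686) → (289.247,78.953) → (277.615,44.271) → (253.395,71.686) (closed)

[3] `<polygon>` regular polygon, #ff00ff→engrave S165 F3193: (296.228,66.092) → (257.371,69.368) → (248.479,107.335) → (281.840,127.525) → (311.351,102.035) → (296.228,66.092) (closed)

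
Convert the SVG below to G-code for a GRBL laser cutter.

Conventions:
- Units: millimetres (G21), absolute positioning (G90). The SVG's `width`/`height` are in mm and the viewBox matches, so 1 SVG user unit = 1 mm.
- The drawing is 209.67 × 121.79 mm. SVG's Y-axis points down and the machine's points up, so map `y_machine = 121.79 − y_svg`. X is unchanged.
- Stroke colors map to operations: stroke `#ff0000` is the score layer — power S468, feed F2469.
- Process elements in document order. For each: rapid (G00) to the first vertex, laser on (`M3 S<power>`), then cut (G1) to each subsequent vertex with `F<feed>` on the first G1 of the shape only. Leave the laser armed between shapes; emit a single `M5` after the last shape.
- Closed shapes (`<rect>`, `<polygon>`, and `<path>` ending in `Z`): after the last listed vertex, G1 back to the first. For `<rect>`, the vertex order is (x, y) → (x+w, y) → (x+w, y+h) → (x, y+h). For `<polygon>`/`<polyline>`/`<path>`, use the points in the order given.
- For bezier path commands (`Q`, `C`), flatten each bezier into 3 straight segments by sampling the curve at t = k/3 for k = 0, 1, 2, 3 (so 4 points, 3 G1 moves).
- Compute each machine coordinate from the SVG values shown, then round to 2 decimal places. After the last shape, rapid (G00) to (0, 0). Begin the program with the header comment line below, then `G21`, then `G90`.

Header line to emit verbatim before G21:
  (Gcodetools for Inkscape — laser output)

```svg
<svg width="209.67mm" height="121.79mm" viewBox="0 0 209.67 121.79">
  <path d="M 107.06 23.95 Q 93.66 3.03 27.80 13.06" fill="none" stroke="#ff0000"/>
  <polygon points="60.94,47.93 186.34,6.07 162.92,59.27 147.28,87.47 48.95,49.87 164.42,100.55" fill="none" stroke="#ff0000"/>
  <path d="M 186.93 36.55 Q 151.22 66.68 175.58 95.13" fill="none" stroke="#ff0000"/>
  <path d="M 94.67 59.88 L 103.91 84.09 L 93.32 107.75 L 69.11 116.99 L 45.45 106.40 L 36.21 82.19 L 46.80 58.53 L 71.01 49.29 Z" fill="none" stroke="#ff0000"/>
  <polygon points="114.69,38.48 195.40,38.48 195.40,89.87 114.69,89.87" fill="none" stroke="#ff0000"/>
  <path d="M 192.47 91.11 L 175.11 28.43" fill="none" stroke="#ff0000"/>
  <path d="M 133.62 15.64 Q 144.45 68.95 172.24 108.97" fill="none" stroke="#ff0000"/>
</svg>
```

(Gcodetools for Inkscape — laser output)
G21
G90
G00 X107.06 Y97.84
M3 S468
G1 X92.30 Y108.35 F2469
G1 X65.88 Y111.98
G1 X27.80 Y108.73
G00 X60.94 Y73.86
M3 S468
G1 X186.34 Y115.72 F2469
G1 X162.92 Y62.52
G1 X147.28 Y34.32
G1 X48.95 Y71.92
G1 X164.42 Y21.24
G1 X60.94 Y73.86
G00 X186.93 Y85.24
M3 S468
G1 X169.80 Y65.34 F2469
G1 X166.01 Y45.81
G1 X175.58 Y26.66
G00 X94.67 Y61.91
M3 S468
G1 X103.91 Y37.70 F2469
G1 X93.32 Y14.04
G1 X69.11 Y4.80
G1 X45.45 Y15.39
G1 X36.21 Y39.60
G1 X46.80 Y63.26
G1 X71.01 Y72.50
G1 X94.67 Y61.91
G00 X114.69 Y83.31
M3 S468
G1 X195.40 Y83.31 F2469
G1 X195.40 Y31.92
G1 X114.69 Y31.92
G1 X114.69 Y83.31
G00 X192.47 Y30.68
M3 S468
G1 X175.11 Y93.36 F2469
G00 X133.62 Y106.15
M3 S468
G1 X142.72 Y72.09 F2469
G1 X155.60 Y40.98
G1 X172.24 Y12.82
M5
G00 X0.00 Y0.00

viewBox `0 0 209.67 121.79` with mm width/height → 1 unit = 1 mm. Flip: y_m = 121.79 − y_svg.

**Shape 1** — `<path>` quadratic bezier, stroke `#ff0000` → score (S468, F2469). Control points (SVG): P0=(107.06,23.95), P1=(93.66,3.03), P2=(27.80,13.06); sampled at t=k/3. Machine vertices: (107.06,97.84) → (92.30,108.35) → (65.88,111.98) → (27.80,108.73). Open path.

**Shape 2** — `<polygon>` closed polygon, stroke `#ff0000` → score (S468, F2469). Machine vertices: (60.94,73.86) → (186.34,115.72) → (162.92,62.52) → (147.28,34.32) → (48.95,71.92) → (164.42,21.24) → (60.94,73.86). Closed: final G1 returns to the first vertex.

**Shape 3** — `<path>` quadratic bezier, stroke `#ff0000` → score (S468, F2469). Control points (SVG): P0=(186.93,36.55), P1=(151.22,66.68), P2=(175.58,95.13); sampled at t=k/3. Machine vertices: (186.93,85.24) → (169.80,65.34) → (166.01,45.81) → (175.58,26.66). Open path.

**Shape 4** — `<path>` regular polygon, stroke `#ff0000` → score (S468, F2469). Machine vertices: (94.67,61.91) → (103.91,37.70) → (93.32,14.04) → (69.11,4.80) → (45.45,15.39) → (36.21,39.60) → (46.80,63.26) → (71.01,72.50) → (94.67,61.91). Closed: final G1 returns to the first vertex.

**Shape 5** — `<polygon>` rectangle, stroke `#ff0000` → score (S468, F2469). Machine vertices: (114.69,83.31) → (195.40,83.31) → (195.40,31.92) → (114.69,31.92) → (114.69,83.31). Closed: final G1 returns to the first vertex.

**Shape 6** — `<path>` line segment, stroke `#ff0000` → score (S468, F2469). Machine vertices: (192.47,30.68) → (175.11,93.36). Open path.

**Shape 7** — `<path>` quadratic bezier, stroke `#ff0000` → score (S468, F2469). Control points (SVG): P0=(133.62,15.64), P1=(144.45,68.95), P2=(172.24,108.97); sampled at t=k/3. Machine vertices: (133.62,106.15) → (142.72,72.09) → (155.60,40.98) → (172.24,12.82). Open path.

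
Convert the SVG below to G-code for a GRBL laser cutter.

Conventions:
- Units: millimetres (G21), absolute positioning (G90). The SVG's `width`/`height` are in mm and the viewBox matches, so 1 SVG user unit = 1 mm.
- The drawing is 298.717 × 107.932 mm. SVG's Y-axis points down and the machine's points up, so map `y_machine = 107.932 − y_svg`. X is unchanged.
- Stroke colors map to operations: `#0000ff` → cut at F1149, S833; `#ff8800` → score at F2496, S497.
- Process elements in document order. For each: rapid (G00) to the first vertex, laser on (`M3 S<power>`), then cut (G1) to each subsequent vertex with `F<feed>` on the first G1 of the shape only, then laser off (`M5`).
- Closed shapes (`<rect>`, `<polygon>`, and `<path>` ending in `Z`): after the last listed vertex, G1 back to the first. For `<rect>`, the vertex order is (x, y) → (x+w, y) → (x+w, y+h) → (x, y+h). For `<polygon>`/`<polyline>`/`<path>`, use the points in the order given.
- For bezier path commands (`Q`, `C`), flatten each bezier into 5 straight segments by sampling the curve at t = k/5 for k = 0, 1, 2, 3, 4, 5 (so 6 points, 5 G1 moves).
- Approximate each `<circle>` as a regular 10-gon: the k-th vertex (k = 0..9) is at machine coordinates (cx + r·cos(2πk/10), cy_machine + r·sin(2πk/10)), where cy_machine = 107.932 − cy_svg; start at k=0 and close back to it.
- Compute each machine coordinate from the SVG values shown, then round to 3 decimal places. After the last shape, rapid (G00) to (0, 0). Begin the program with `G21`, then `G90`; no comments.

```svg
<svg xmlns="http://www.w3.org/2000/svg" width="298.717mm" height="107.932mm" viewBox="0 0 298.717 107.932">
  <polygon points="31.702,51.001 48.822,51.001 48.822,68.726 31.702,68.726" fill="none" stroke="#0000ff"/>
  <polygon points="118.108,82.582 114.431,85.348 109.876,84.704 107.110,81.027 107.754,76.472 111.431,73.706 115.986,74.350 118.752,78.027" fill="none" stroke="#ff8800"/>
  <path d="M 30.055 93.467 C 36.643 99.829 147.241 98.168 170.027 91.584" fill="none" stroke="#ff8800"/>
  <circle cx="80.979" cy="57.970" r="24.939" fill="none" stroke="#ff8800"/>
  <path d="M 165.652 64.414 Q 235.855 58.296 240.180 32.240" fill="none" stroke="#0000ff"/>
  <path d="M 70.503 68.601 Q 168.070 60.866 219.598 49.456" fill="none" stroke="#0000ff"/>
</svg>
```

Since the viewBox matches the mm dimensions, user units are millimetres directly. The only transform is the Y-flip y_m = 107.932 − y_svg.

Shape 1 is a rectangle drawn with `<polygon>`. Its stroke #0000ff means cut at S833, F1149. After flipping Y the toolpath is (31.702,56.931) → (48.822,56.931) → (48.822,39.206) → (31.702,39.206) → (31.702,56.931), returning to the start.

Shape 2 is a regular polygon drawn with `<polygon>`. Its stroke #ff8800 means score at S497, F2496. After flipping Y the toolpath is (118.108,25.350) → (114.431,22.584) → (109.876,23.228) → (107.110,26.905) → (107.754,31.460) → (111.431,34.226) → (115.986,33.582) → (118.752,29.905) → (118.108,25.350), returning to the start.

Shape 3 is a cubic bezier drawn with `<path>`. Its stroke #ff8800 means score at S497, F2496. After flipping Y the toolpath is (30.055,14.465) → (44.954,11.586) → (75.609,10.483) → (112.811,11.009) → (147.353,13.013) → (170.027,16.348).

Shape 4 is a circle drawn with `<circle>`. Its stroke #ff8800 means score at S497, F2496. After flipping Y the toolpath is (105.918,49.962) → (101.155,64.621) → (88.686,73.680) → (73.272,73.680) → (60.803,64.621) → (56.040,49.962) → (60.803,35.303) → (73.272,26.244) → (88.686,26.244) → (101.155,35.303) → (105.918,49.962), returning to the start.

Shape 5 is a quadratic bezier drawn with `<path>`. Its stroke #0000ff means cut at S833, F1149. After flipping Y the toolpath is (165.652,43.518) → (191.098,46.763) → (211.274,51.602) → (226.180,58.037) → (235.815,66.067) → (240.180,75.692).

Shape 6 is a quadratic bezier drawn with `<path>`. Its stroke #0000ff means cut at S833, F1149. After flipping Y the toolpath is (70.503,39.331) → (107.688,42.572) → (141.190,46.107) → (171.009,49.936) → (197.145,54.059) → (219.598,58.476).

G21
G90
G00 X31.702 Y56.931
M3 S833
G1 X48.822 Y56.931 F1149
G1 X48.822 Y39.206
G1 X31.702 Y39.206
G1 X31.702 Y56.931
M5
G00 X118.108 Y25.350
M3 S497
G1 X114.431 Y22.584 F2496
G1 X109.876 Y23.228
G1 X107.110 Y26.905
G1 X107.754 Y31.460
G1 X111.431 Y34.226
G1 X115.986 Y33.582
G1 X118.752 Y29.905
G1 X118.108 Y25.350
M5
G00 X30.055 Y14.465
M3 S497
G1 X44.954 Y11.586 F2496
G1 X75.609 Y10.483
G1 X112.811 Y11.009
G1 X147.353 Y13.013
G1 X170.027 Y16.348
M5
G00 X105.918 Y49.962
M3 S497
G1 X101.155 Y64.621 F2496
G1 X88.686 Y73.680
G1 X73.272 Y73.680
G1 X60.803 Y64.621
G1 X56.040 Y49.962
G1 X60.803 Y35.303
G1 X73.272 Y26.244
G1 X88.686 Y26.244
G1 X101.155 Y35.303
G1 X105.918 Y49.962
M5
G00 X165.652 Y43.518
M3 S833
G1 X191.098 Y46.763 F1149
G1 X211.274 Y51.602
G1 X226.180 Y58.037
G1 X235.815 Y66.067
G1 X240.180 Y75.692
M5
G00 X70.503 Y39.331
M3 S833
G1 X107.688 Y42.572 F1149
G1 X141.190 Y46.107
G1 X171.009 Y49.936
G1 X197.145 Y54.059
G1 X219.598 Y58.476
M5
G00 X0.000 Y0.000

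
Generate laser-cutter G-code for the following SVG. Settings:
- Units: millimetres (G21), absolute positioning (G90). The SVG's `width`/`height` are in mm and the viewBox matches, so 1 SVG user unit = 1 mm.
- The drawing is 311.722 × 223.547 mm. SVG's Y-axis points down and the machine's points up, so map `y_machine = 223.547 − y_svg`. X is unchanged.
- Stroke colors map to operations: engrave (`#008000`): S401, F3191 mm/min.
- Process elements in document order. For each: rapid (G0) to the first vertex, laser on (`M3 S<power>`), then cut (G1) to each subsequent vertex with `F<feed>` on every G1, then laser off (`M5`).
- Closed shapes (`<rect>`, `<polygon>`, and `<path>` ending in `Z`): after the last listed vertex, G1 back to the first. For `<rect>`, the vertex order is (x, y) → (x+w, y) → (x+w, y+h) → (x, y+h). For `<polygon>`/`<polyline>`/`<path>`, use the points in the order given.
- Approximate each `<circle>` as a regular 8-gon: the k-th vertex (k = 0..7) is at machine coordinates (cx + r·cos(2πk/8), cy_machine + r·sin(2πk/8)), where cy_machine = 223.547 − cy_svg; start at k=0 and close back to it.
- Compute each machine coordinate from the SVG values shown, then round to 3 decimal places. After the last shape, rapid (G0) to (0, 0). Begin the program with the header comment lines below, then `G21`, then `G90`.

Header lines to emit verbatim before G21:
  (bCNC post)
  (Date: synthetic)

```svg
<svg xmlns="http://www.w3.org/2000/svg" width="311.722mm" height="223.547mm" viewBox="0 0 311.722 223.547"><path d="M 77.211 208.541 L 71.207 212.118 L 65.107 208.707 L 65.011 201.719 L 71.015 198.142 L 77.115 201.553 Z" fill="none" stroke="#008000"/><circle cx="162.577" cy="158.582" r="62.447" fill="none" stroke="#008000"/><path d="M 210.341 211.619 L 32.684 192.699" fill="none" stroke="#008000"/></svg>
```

(bCNC post)
(Date: synthetic)
G21
G90
G0 X77.211 Y15.006
M3 S401
G1 X71.207 Y11.429 F3191
G1 X65.107 Y14.840 F3191
G1 X65.011 Y21.828 F3191
G1 X71.015 Y25.405 F3191
G1 X77.115 Y21.994 F3191
G1 X77.211 Y15.006 F3191
M5
G0 X225.024 Y64.965
M3 S401
G1 X206.734 Y109.122 F3191
G1 X162.577 Y127.412 F3191
G1 X118.420 Y109.122 F3191
G1 X100.130 Y64.965 F3191
G1 X118.420 Y20.808 F3191
G1 X162.577 Y2.518 F3191
G1 X206.734 Y20.808 F3191
G1 X225.024 Y64.965 F3191
M5
G0 X210.341 Y11.928
M3 S401
G1 X32.684 Y30.848 F3191
M5
G0 X0.000 Y0.000

1 u = 1 mm; y_m = 223.547 − y.

[1] `<path>` regular polygon, #008000→engrave S401 F3191: (77.211,15.006) → (71.207,11.429) → (65.107,14.840) → (65.011,21.828) → (71.015,25.405) → (77.115,21.994) → (77.211,15.006) (closed)

[2] `<circle>` circle, #008000→engrave S401 F3191: (225.024,64.965) → (206.734,109.122) → (162.577,127.412) → (118.420,109.122) → (100.130,64.965) → (118.420,20.808) → (162.577,2.518) → (206.734,20.808) → (225.024,64.965) (closed)

[3] `<path>` line segment, #008000→engrave S401 F3191: (210.341,11.928) → (32.684,30.848)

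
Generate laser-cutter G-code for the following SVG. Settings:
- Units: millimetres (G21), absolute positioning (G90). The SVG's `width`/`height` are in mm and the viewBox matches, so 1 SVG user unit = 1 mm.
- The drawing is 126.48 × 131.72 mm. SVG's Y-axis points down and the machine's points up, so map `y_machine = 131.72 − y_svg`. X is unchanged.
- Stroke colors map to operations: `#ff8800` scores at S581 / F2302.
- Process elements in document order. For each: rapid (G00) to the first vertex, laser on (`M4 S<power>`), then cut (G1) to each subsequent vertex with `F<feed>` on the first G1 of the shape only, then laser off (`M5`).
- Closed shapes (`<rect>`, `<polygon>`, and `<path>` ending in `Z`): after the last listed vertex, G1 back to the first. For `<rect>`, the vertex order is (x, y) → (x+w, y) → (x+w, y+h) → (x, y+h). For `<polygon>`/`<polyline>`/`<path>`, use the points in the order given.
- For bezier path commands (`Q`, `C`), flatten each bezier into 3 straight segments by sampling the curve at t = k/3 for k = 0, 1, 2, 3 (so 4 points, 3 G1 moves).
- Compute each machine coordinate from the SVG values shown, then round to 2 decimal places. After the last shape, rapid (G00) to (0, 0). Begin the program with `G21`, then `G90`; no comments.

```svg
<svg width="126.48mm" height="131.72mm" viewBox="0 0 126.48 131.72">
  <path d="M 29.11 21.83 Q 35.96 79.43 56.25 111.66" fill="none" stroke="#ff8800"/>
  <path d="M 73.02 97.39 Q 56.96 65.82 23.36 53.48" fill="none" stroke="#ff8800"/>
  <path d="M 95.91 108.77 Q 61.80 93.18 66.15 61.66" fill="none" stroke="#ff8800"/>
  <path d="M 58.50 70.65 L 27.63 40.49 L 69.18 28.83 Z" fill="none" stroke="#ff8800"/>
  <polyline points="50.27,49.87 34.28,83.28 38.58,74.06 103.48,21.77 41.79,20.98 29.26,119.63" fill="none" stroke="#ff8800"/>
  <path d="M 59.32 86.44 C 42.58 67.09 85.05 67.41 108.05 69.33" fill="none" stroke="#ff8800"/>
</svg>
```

1 u = 1 mm; y_m = 131.72 − y.

[1] `<path>` quadratic bezier, #ff8800→score S581 F2302: (29.11,109.89) → (35.17,74.31) → (44.22,44.37) → (56.25,20.06)

[2] `<path>` quadratic bezier, #ff8800→score S581 F2302: (73.02,34.33) → (60.36,53.24) → (43.81,67.88) → (23.36,78.24)

[3] `<path>` quadratic bezier, #ff8800→score S581 F2302: (95.91,22.95) → (77.44,35.11) → (67.52,50.82) → (66.15,70.06)

[4] `<path>` regular polygon, #ff8800→score S581 F2302: (58.50,61.07) → (27.63,91.23) → (69.18,102.89) → (58.50,61.07) (closed)

[5] `<polyline>` open polyline, #ff8800→score S581 F2302: (50.27,81.85) → (34.28,48.44) → (38.58,57.66) → (103.48,109.95) → (41.79,110.74) → (29.26,12.09)

[6] `<path>` cubic bezier, #ff8800→score S581 F2302: (59.32,45.28) → (59.40,58.74) → (81.47,63.11) → (108.05,62.39)

G21
G90
G00 X29.11 Y109.89
M4 S581
G1 X35.17 Y74.31 F2302
G1 X44.22 Y44.37
G1 X56.25 Y20.06
M5
G00 X73.02 Y34.33
M4 S581
G1 X60.36 Y53.24 F2302
G1 X43.81 Y67.88
G1 X23.36 Y78.24
M5
G00 X95.91 Y22.95
M4 S581
G1 X77.44 Y35.11 F2302
G1 X67.52 Y50.82
G1 X66.15 Y70.06
M5
G00 X58.50 Y61.07
M4 S581
G1 X27.63 Y91.23 F2302
G1 X69.18 Y102.89
G1 X58.50 Y61.07
M5
G00 X50.27 Y81.85
M4 S581
G1 X34.28 Y48.44 F2302
G1 X38.58 Y57.66
G1 X103.48 Y109.95
G1 X41.79 Y110.74
G1 X29.26 Y12.09
M5
G00 X59.32 Y45.28
M4 S581
G1 X59.40 Y58.74 F2302
G1 X81.47 Y63.11
G1 X108.05 Y62.39
M5
G00 X0.00 Y0.00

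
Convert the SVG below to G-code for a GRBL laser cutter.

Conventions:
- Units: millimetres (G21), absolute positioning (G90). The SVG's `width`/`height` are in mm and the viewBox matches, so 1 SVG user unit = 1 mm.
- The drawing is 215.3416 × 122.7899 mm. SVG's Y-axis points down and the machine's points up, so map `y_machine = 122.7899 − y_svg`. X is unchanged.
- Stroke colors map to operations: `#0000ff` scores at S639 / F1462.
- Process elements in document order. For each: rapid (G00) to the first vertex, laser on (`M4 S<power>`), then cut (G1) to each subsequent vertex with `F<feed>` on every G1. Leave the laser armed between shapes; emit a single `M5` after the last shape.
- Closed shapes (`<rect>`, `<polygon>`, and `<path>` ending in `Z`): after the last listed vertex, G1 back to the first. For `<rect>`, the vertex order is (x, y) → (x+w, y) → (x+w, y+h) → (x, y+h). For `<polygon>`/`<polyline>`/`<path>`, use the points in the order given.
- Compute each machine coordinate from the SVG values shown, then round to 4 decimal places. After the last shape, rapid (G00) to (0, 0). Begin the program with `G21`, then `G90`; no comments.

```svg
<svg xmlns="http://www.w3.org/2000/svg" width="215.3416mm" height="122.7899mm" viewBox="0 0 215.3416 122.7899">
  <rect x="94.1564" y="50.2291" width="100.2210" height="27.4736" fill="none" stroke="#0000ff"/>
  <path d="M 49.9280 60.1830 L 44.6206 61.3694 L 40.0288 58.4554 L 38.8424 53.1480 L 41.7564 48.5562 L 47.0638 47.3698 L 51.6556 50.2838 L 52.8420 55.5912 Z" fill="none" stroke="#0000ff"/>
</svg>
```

G21
G90
G00 X94.1564 Y72.5608
M4 S639
G1 X194.3774 Y72.5608 F1462
G1 X194.3774 Y45.0872 F1462
G1 X94.1564 Y45.0872 F1462
G1 X94.1564 Y72.5608 F1462
G00 X49.9280 Y62.6069
M4 S639
G1 X44.6206 Y61.4205 F1462
G1 X40.0288 Y64.3345 F1462
G1 X38.8424 Y69.6419 F1462
G1 X41.7564 Y74.2337 F1462
G1 X47.0638 Y75.4201 F1462
G1 X51.6556 Y72.5061 F1462
G1 X52.8420 Y67.1987 F1462
G1 X49.9280 Y62.6069 F1462
M5
G00 X0.0000 Y0.0000

viewBox `0 0 215.3416 122.7899` with mm width/height → 1 unit = 1 mm. Flip: y_m = 122.7899 − y_svg.

**Shape 1** — `<rect>` rectangle, stroke `#0000ff` → score (S639, F1462). Machine vertices: (94.1564,72.5608) → (194.3774,72.5608) → (194.3774,45.0872) → (94.1564,45.0872) → (94.1564,72.5608). Closed: final G1 returns to the first vertex.

**Shape 2** — `<path>` regular polygon, stroke `#0000ff` → score (S639, F1462). Machine vertices: (49.9280,62.6069) → (44.6206,61.4205) → (40.0288,64.3345) → (38.8424,69.6419) → (41.7564,74.2337) → (47.0638,75.4201) → (51.6556,72.5061) → (52.8420,67.1987) → (49.9280,62.6069). Closed: final G1 returns to the first vertex.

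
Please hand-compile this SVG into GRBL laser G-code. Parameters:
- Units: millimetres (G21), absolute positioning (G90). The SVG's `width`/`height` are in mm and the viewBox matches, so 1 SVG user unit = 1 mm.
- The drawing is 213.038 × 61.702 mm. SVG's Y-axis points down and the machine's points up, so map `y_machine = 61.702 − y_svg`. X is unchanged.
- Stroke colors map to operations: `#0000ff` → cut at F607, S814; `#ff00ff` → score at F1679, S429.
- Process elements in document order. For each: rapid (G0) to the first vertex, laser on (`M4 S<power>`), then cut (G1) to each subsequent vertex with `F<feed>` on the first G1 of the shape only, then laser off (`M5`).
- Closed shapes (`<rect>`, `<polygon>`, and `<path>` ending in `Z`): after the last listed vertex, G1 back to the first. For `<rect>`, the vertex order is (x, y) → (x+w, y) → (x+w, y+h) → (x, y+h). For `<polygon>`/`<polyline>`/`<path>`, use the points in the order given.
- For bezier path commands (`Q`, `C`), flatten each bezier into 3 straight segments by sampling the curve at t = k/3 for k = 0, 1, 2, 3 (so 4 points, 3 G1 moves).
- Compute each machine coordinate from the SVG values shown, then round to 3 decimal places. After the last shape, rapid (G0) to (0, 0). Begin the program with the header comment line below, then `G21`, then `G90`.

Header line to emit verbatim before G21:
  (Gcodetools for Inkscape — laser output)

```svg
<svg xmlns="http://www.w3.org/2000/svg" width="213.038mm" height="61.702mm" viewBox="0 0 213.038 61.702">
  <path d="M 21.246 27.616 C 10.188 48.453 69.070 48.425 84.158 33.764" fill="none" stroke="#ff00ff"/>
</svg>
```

(Gcodetools for Inkscape — laser output)
G21
G90
G0 X21.246 Y34.086
M4 S429
G1 X29.289 Y19.973 F1679
G1 X58.684 Y18.385
G1 X84.158 Y27.938
M5
G0 X0.000 Y0.000

1 u = 1 mm; y_m = 61.702 − y.

[1] `<path>` cubic bezier, #ff00ff→score S429 F1679: (21.246,34.086) → (29.289,19.973) → (58.684,18.385) → (84.158,27.938)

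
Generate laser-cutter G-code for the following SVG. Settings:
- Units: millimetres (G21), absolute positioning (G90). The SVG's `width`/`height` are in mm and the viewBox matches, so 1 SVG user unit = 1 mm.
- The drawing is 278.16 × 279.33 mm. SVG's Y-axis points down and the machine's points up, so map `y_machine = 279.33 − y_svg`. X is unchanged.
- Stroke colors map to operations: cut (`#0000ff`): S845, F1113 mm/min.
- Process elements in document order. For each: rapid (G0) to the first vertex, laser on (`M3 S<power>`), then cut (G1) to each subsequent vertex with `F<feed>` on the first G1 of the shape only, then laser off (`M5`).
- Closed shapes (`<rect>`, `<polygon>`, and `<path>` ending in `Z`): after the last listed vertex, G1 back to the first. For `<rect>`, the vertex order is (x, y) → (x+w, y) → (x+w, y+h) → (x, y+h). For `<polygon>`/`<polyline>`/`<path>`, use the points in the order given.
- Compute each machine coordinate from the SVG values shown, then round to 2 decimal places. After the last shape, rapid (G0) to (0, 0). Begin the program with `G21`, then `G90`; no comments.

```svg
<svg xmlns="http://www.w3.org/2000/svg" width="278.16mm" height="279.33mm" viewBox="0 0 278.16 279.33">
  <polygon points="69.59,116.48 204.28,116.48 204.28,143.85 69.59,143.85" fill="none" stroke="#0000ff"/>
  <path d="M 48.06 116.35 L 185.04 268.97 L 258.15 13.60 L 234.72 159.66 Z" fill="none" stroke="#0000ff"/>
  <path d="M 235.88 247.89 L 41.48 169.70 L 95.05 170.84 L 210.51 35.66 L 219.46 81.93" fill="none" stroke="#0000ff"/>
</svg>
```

viewBox `0 0 278.16 279.33` with mm width/height → 1 unit = 1 mm. Flip: y_m = 279.33 − y_svg.

**Shape 1** — `<polygon>` rectangle, stroke `#0000ff` → cut (S845, F1113). Machine vertices: (69.59,162.85) → (204.28,162.85) → (204.28,135.48) → (69.59,135.48) → (69.59,162.85). Closed: final G1 returns to the first vertex.

**Shape 2** — `<path>` closed polygon, stroke `#0000ff` → cut (S845, F1113). Machine vertices: (48.06,162.98) → (185.04,10.36) → (258.15,265.73) → (234.72,119.67) → (48.06,162.98). Closed: final G1 returns to the first vertex.

**Shape 3** — `<path>` open polyline, stroke `#0000ff` → cut (S845, F1113). Machine vertices: (235.88,31.44) → (41.48,109.63) → (95.05,108.49) → (210.51,243.67) → (219.46,197.40). Open path.

G21
G90
G0 X69.59 Y162.85
M3 S845
G1 X204.28 Y162.85 F1113
G1 X204.28 Y135.48
G1 X69.59 Y135.48
G1 X69.59 Y162.85
M5
G0 X48.06 Y162.98
M3 S845
G1 X185.04 Y10.36 F1113
G1 X258.15 Y265.73
G1 X234.72 Y119.67
G1 X48.06 Y162.98
M5
G0 X235.88 Y31.44
M3 S845
G1 X41.48 Y109.63 F1113
G1 X95.05 Y108.49
G1 X210.51 Y243.67
G1 X219.46 Y197.40
M5
G0 X0.00 Y0.00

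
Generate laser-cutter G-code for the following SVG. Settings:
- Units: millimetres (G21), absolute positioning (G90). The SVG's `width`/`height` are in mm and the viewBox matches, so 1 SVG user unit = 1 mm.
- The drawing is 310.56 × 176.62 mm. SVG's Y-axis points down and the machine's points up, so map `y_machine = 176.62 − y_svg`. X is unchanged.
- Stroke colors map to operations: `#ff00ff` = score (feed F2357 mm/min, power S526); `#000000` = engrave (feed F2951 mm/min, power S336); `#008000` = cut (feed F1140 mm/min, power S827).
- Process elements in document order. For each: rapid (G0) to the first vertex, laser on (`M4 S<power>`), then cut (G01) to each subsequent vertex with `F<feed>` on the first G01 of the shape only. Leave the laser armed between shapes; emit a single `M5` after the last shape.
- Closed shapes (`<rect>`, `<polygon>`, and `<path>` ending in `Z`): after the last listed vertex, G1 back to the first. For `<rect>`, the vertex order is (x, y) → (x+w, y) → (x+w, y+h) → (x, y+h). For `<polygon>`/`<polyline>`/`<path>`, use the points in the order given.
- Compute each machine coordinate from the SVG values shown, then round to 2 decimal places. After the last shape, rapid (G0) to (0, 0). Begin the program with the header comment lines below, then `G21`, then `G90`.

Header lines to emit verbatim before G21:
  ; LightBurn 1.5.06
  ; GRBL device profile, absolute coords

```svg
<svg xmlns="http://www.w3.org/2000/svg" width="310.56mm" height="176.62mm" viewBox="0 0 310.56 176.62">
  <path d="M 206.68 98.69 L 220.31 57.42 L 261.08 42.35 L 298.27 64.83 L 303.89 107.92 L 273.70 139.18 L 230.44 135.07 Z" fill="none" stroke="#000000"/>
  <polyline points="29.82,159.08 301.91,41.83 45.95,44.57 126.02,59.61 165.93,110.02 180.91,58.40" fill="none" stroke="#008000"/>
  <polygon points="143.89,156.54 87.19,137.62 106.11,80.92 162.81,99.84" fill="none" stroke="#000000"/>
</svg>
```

; LightBurn 1.5.06
; GRBL device profile, absolute coords
G21
G90
G0 X206.68 Y77.93
M4 S336
G01 X220.31 Y119.20 F2951
G01 X261.08 Y134.27
G01 X298.27 Y111.79
G01 X303.89 Y68.70
G01 X273.70 Y37.44
G01 X230.44 Y41.55
G01 X206.68 Y77.93
G0 X29.82 Y17.54
M4 S827
G01 X301.91 Y134.79 F1140
G01 X45.95 Y132.05
G01 X126.02 Y117.01
G01 X165.93 Y66.60
G01 X180.91 Y118.22
G0 X143.89 Y20.08
M4 S336
G01 X87.19 Y39.00 F2951
G01 X106.11 Y95.70
G01 X162.81 Y76.78
G01 X143.89 Y20.08
M5
G0 X0.00 Y0.00

viewBox `0 0 310.56 176.62` with mm width/height → 1 unit = 1 mm. Flip: y_m = 176.62 − y_svg.

**Shape 1** — `<path>` regular polygon, stroke `#000000` → engrave (S336, F2951). Machine vertices: (206.68,77.93) → (220.31,119.20) → (261.08,134.27) → (298.27,111.79) → (303.89,68.70) → (273.70,37.44) → (230.44,41.55) → (206.68,77.93). Closed: final G1 returns to the first vertex.

**Shape 2** — `<polyline>` open polyline, stroke `#008000` → cut (S827, F1140). Machine vertices: (29.82,17.54) → (301.91,134.79) → (45.95,132.05) → (126.02,117.01) → (165.93,66.60) → (180.91,118.22). Open path.

**Shape 3** — `<polygon>` regular polygon, stroke `#000000` → engrave (S336, F2951). Machine vertices: (143.89,20.08) → (87.19,39.00) → (106.11,95.70) → (162.81,76.78) → (143.89,20.08). Closed: final G1 returns to the first vertex.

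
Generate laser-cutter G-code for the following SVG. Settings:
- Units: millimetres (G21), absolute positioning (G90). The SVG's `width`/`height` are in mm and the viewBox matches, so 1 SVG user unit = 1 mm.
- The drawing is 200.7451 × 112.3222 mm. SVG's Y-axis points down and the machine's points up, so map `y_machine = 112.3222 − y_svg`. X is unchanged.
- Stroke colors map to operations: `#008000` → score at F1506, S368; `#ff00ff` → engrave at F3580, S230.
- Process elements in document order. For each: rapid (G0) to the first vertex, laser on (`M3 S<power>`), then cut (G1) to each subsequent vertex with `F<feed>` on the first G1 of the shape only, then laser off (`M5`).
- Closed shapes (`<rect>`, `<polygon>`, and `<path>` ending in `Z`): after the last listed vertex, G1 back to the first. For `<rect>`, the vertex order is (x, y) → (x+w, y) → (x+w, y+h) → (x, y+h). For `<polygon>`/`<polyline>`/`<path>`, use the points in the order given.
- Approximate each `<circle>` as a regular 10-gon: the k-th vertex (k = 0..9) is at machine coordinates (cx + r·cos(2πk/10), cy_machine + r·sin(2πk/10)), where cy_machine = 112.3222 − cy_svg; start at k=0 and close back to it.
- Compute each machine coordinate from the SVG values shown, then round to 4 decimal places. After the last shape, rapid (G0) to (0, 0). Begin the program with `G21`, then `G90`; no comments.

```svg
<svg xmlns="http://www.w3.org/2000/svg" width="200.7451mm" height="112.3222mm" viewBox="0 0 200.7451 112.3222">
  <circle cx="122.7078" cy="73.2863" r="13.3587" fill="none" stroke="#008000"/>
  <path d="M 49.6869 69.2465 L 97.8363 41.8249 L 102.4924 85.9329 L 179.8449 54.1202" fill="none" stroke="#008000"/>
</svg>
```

Since the viewBox matches the mm dimensions, user units are millimetres directly. The only transform is the Y-flip y_m = 112.3222 − y_svg.

Shape 1 is a circle drawn with `<circle>`. Its stroke #008000 means score at S368, F1506. After flipping Y the toolpath is (136.0665,39.0359) → (133.5152,46.8879) → (126.8359,51.7408) → (118.5797,51.7408) → (111.9004,46.8879) → (109.3491,39.0359) → (111.9004,31.1839) → (118.5797,26.3310) → (126.8359,26.3310) → (133.5152,31.1839) → (136.0665,39.0359), returning to the start.

Shape 2 is a open polyline drawn with `<path>`. Its stroke #008000 means score at S368, F1506. After flipping Y the toolpath is (49.6869,43.0757) → (97.8363,70.4973) → (102.4924,26.3893) → (179.8449,58.2020).

G21
G90
G0 X136.0665 Y39.0359
M3 S368
G1 X133.5152 Y46.8879 F1506
G1 X126.8359 Y51.7408
G1 X118.5797 Y51.7408
G1 X111.9004 Y46.8879
G1 X109.3491 Y39.0359
G1 X111.9004 Y31.1839
G1 X118.5797 Y26.3310
G1 X126.8359 Y26.3310
G1 X133.5152 Y31.1839
G1 X136.0665 Y39.0359
M5
G0 X49.6869 Y43.0757
M3 S368
G1 X97.8363 Y70.4973 F1506
G1 X102.4924 Y26.3893
G1 X179.8449 Y58.2020
M5
G0 X0.0000 Y0.0000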